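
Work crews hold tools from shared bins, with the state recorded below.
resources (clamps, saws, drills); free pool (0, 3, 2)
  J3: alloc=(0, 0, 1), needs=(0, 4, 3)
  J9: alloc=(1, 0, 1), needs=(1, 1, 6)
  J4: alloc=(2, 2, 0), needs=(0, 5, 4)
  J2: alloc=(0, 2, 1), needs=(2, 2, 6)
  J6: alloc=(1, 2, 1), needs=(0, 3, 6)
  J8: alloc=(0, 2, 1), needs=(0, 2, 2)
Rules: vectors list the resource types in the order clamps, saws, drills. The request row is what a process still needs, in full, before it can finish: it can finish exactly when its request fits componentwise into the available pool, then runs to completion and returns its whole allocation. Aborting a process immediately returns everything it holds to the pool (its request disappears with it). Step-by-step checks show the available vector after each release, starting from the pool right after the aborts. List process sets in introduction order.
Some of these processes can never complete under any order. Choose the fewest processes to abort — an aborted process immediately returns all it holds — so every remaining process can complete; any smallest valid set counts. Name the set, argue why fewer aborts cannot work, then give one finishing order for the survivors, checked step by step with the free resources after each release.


Minimum abort set: J9 and J2.
Key observation: aborting J9 and J2 returns (1, 2, 2), and J6 — hopeless before — runs at step 4 with the returned capacity in the pool.
No one abort is enough; case by case: J3 alone leaves J9 blocked (short on drills); J9 alone leaves J2 blocked (short on drills); J4 alone leaves J9 blocked (short on drills); J2 alone leaves J9 blocked (short on drills); J6 alone leaves J9 blocked (short on drills); J8 alone leaves J9 blocked (short on drills).
Survivors finish in the order: J8, J4, J3, J6. Walking it through (pool after the aborts first):
  pool = (1, 5, 4)
  J8: need (0, 2, 2) fits (1, 5, 4); releases (0, 2, 1), pool now (1, 7, 5)
  J4: need (0, 5, 4) fits (1, 7, 5); releases (2, 2, 0), pool now (3, 9, 5)
  J3: need (0, 4, 3) fits (3, 9, 5); releases (0, 0, 1), pool now (3, 9, 6)
  J6: need (0, 3, 6) fits (3, 9, 6); releases (1, 2, 1), pool now (4, 11, 7)


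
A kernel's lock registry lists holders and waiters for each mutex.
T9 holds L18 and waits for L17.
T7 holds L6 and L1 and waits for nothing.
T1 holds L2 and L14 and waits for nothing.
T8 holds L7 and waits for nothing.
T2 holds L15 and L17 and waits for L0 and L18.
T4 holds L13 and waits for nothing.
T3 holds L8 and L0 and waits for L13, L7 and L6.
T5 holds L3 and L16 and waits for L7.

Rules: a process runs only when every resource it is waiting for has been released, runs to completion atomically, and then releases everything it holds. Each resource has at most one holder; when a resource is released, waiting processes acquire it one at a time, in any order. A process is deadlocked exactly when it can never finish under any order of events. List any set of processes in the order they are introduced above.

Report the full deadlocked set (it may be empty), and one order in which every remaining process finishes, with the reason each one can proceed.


Deadlocked set: T9 and T2.
Key observation: the knot is the closed ring of waits T9 -> T2 -> T9; no other process is dragged down with it.
A valid finishing order for the others: T8, T5, T7, T4, T1, T3.
Step-by-step check:
  T8: no waits; runs immediately, freeing L7
  T5 waits on L7 — all released -> runs and releases L3 and L16
  T7: no waits; runs immediately, freeing L6 and L1
  T4: no waits; runs immediately, freeing L13
  T1: no waits; runs immediately, freeing L2 and L14
  T3 waits on L13, L7 and L6 — all released -> runs and releases L8 and L0


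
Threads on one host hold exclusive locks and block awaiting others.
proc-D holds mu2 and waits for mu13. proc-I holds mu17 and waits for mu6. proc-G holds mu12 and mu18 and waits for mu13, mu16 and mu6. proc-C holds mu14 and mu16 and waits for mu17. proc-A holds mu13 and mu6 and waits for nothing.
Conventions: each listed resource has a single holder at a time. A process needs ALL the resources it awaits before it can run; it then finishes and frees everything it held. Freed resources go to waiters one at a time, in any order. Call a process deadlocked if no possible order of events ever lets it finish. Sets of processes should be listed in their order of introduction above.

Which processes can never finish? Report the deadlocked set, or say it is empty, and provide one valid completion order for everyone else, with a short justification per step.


No process is deadlocked.
Key observation: the wait relation is loop-free; peeling off processes with no waits unwinds the whole state.
The rest can finish in the order proc-A, proc-I, proc-D, proc-C, proc-G.
Walking it through:
  proc-A waits on nothing -> runs at once and releases mu13 and mu6
  run proc-I (all its waits — mu6 — are resolved); releases mu17
  run proc-D (all its waits — mu13 — are resolved); releases mu2
  run proc-C (all its waits — mu17 — are resolved); releases mu14 and mu16
  run proc-G (all its waits — mu13, mu16 and mu6 — are resolved); releases mu12 and mu18


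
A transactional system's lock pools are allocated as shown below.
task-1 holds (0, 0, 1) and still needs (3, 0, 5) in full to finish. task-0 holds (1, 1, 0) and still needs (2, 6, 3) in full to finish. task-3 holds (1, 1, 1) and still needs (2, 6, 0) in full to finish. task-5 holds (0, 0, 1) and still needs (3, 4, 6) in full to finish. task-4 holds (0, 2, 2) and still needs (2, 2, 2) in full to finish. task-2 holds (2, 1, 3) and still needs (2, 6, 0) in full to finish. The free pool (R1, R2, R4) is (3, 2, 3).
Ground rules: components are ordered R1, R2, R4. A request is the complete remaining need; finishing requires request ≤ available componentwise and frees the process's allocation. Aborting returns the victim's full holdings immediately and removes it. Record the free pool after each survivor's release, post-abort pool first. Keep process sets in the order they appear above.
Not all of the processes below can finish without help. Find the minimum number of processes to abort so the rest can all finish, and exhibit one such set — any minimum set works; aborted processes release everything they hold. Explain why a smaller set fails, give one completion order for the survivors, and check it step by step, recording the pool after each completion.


The answer: abort task-0 and task-3.
Key observation: task-2 could never have finished before the abort; with (2, 2, 1) returned by task-0 and task-3, it fits at step 3.
No one abort is enough; case by case: task-1 alone leaves task-0 blocked (short on R2); task-0 alone leaves task-3 blocked (short on R2); task-3 alone leaves task-0 blocked (short on R2); task-5 alone leaves task-0 blocked (short on R2); task-4 alone leaves task-0 blocked (short on R2); task-2 alone leaves task-0 blocked (short on R2).
Survivors finish in the order: task-4, task-5, task-2, task-1. Walking it through (pool after the aborts first):
  pool = (5, 4, 4)
  task-4 needs (2, 2, 2) <= (5, 4, 4) -> finishes; pool += (0, 2, 2) = (5, 6, 6)
  task-5 needs (3, 4, 6) <= (5, 6, 6) -> finishes; pool += (0, 0, 1) = (5, 6, 7)
  task-2 needs (2, 6, 0) <= (5, 6, 7) -> finishes; pool += (2, 1, 3) = (7, 7, 10)
  task-1 needs (3, 0, 5) <= (7, 7, 10) -> finishes; pool += (0, 0, 1) = (7, 7, 11)


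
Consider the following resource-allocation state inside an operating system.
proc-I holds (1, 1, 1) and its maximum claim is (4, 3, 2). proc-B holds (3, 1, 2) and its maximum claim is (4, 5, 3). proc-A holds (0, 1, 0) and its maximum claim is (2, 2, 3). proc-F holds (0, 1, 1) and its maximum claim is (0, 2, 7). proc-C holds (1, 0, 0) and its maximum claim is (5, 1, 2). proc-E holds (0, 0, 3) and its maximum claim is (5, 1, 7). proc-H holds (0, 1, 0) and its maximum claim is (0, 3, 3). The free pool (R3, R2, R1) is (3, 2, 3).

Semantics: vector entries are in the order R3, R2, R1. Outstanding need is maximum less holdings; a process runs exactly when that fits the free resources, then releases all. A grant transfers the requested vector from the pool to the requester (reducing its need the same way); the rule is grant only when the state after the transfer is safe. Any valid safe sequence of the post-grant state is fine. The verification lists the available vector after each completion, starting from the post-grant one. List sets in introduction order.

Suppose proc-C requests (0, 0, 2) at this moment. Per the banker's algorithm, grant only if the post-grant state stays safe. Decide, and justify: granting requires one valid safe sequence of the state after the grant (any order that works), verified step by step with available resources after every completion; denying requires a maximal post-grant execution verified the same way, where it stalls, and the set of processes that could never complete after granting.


GRANT. The post-grant state is safe; one safe sequence: proc-I, proc-C, proc-H, proc-A, proc-E, proc-B, proc-F.
Key observation: post-grant, (3, 2, 1) remains, and an order beginning with proc-I completes everyone.
Verifying the post-grant state step by step:
  pool = (3, 2, 1)
  run proc-I (needs (3, 2, 1), free (3, 2, 1)); after release of (1, 1, 1) the pool is (4, 3, 2)
  run proc-C (needs (4, 1, 0), free (4, 3, 2)); after release of (1, 0, 2) the pool is (5, 3, 4)
  run proc-H (needs (0, 2, 3), free (5, 3, 4)); after release of (0, 1, 0) the pool is (5, 4, 4)
  run proc-A (needs (2, 1, 3), free (5, 4, 4)); after release of (0, 1, 0) the pool is (5, 5, 4)
  run proc-E (needs (5, 1, 4), free (5, 5, 4)); after release of (0, 0, 3) the pool is (5, 5, 7)
  run proc-B (needs (1, 4, 1), free (5, 5, 7)); after release of (3, 1, 2) the pool is (8, 6, 9)
  run proc-F (needs (0, 1, 6), free (8, 6, 9)); after release of (0, 1, 1) the pool is (8, 7, 10)


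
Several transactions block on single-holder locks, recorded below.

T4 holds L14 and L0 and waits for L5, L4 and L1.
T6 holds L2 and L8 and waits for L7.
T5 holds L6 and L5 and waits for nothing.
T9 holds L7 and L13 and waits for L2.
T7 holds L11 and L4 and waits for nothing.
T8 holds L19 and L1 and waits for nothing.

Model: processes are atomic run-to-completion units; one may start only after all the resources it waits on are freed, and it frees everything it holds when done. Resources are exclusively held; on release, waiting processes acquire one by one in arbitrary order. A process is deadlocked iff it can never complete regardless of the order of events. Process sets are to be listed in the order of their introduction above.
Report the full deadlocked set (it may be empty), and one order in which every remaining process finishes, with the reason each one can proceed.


Deadlocked: T6 and T9.
Key observation: nobody on the ring T6 -> T9 -> T6 can start until another member finishes, which never happens; no other process is dragged down with it.
One completion order for the rest: T8, T7, T5, T4.
Step-by-step check:
  T8 waits on nothing -> runs at once and releases L19 and L1
  T7 waits on nothing -> runs at once and releases L11 and L4
  T5 waits on nothing -> runs at once and releases L6 and L5
  T4 waits on L5, L4 and L1 — all released -> runs and releases L14 and L0


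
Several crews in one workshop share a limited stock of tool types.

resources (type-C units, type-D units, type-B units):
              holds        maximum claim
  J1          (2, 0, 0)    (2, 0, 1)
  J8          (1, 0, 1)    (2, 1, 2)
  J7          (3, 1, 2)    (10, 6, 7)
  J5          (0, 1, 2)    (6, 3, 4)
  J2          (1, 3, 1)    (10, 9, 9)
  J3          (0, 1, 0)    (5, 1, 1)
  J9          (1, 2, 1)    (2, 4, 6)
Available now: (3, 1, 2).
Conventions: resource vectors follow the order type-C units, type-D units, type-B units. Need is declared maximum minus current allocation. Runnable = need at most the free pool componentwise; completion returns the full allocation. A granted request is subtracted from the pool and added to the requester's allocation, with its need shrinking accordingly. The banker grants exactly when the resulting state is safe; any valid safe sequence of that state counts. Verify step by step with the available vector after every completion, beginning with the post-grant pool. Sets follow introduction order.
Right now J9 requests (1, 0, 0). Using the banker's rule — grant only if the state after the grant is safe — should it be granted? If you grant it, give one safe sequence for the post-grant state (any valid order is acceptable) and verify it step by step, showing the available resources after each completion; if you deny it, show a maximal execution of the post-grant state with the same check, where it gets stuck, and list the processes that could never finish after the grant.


DENY — the pretend-granted state is unsafe.
Key observation: after J8, J1, J3 the pool peaks at (5, 2, 3), and each blocked process is short somewhere: J7 on type-C units, type-D units, type-B units; J5 on type-C units; J2 on type-C units, type-D units, type-B units; J9 on type-B units.
Pretend the grant happened; the run J8, J1, J3 goes as far as possible. Check, step by step:
  pool = (2, 1, 2)
  J8: need (1, 1, 1) fits (2, 1, 2); releases (1, 0, 1), pool now (3, 1, 3)
  J1: need (0, 0, 1) fits (3, 1, 3); releases (2, 0, 0), pool now (5, 1, 3)
  J3: need (5, 0, 1) fits (5, 1, 3); releases (0, 1, 0), pool now (5, 2, 3)
  J7 cannot run: need (7, 5, 5) vs free (5, 2, 3) (insufficient type-C units, type-D units and type-B units)
  J5 cannot run: need (6, 2, 2) vs free (5, 2, 3) (insufficient type-C units)
  J2 cannot run: need (9, 6, 8) vs free (5, 2, 3) (insufficient type-C units, type-D units and type-B units)
  J9 cannot run: need (0, 2, 5) vs free (5, 2, 3) (insufficient type-B units)
Post-grant, the permanently blocked set is J7, J5, J2 and J9.


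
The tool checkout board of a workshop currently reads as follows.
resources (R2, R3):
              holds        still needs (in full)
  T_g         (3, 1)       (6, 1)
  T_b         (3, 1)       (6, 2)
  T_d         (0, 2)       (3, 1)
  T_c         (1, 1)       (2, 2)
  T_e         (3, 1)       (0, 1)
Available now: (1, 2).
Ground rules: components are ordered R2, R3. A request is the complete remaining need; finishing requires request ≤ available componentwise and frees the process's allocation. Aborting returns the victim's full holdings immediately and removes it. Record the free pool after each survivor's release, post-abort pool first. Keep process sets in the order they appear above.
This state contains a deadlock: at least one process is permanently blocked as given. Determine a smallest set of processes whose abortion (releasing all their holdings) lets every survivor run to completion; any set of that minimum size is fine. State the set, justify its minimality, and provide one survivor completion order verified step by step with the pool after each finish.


Minimum abort set: T_b.
Key observation: aborting T_b returns (3, 1), and T_g — hopeless before — runs at step 3 with the returned capacity in the pool.
Minimality: the empty abort set fails — the state is deadlocked as it stands.
The survivors complete as T_d, T_e, T_g, T_c. Check, step by step (starting from the post-abort pool):
  pool = (4, 3)
  T_d: need (3, 1) fits (4, 3); releases (0, 2), pool now (4, 5)
  T_e: need (0, 1) fits (4, 5); releases (3, 1), pool now (7, 6)
  T_g: need (6, 1) fits (7, 6); releases (3, 1), pool now (10, 7)
  T_c: need (2, 2) fits (10, 7); releases (1, 1), pool now (11, 8)


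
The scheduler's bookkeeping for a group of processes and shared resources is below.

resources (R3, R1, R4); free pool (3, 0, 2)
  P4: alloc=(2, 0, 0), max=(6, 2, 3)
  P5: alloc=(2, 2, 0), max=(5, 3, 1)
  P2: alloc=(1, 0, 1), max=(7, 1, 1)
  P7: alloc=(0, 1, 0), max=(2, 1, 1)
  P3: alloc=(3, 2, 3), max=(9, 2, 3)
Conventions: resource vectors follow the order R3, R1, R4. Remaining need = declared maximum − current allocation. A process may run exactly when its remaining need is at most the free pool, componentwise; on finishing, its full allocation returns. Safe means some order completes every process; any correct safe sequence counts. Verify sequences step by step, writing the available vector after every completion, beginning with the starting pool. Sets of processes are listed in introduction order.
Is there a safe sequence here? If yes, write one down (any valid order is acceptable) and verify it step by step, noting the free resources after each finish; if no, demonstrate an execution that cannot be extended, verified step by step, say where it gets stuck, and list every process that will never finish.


UNSAFE — no complete ordering exists.
Key observation: after P7, P5 the pool peaks at (5, 3, 2), and each blocked process is short somewhere: P4 on R4; P2 on R3; P3 on R3.
The run P7, P5 cannot be extended any further. Walking it through:
  pool = (3, 0, 2)
  run P7 (needs (2, 0, 1), free (3, 0, 2)); after release of (0, 1, 0) the pool is (3, 1, 2)
  run P5 (needs (3, 1, 1), free (3, 1, 2)); after release of (2, 2, 0) the pool is (5, 3, 2)
  P4 cannot run: need (4, 2, 3) vs free (5, 3, 2) (insufficient R4)
  P2 cannot run: need (6, 1, 0) vs free (5, 3, 2) (insufficient R3)
  P3 cannot run: need (6, 0, 0) vs free (5, 3, 2) (insufficient R3)
Processes that can never finish: P4, P2 and P3.


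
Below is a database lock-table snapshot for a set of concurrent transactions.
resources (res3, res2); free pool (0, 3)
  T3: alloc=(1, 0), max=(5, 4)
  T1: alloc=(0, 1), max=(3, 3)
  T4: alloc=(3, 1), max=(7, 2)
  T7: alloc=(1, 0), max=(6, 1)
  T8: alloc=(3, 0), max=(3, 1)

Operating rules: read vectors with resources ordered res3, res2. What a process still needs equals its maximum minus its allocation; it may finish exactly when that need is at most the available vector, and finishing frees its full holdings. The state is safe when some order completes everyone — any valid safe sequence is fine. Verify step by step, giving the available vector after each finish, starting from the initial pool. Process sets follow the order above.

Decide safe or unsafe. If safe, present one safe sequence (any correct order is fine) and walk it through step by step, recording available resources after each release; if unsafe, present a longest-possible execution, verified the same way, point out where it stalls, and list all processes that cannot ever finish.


UNSAFE — no complete ordering exists.
Key observation: the wall is res3: completing T8, T1 brings the pool only to (3, 4), and all the rest need more.
The run T8, T1 cannot be extended any further. Step-by-step check:
  pool = (0, 3)
  T8: need (0, 1) fits (0, 3); releases (3, 0), pool now (3, 3)
  T1: need (3, 2) fits (3, 3); releases (0, 1), pool now (3, 4)
  blocked: T3 wants (4, 4), pool (3, 4) — not enough res3
  blocked: T4 wants (4, 1), pool (3, 4) — not enough res3
  blocked: T7 wants (5, 1), pool (3, 4) — not enough res3
Processes that can never finish: T3, T4 and T7.


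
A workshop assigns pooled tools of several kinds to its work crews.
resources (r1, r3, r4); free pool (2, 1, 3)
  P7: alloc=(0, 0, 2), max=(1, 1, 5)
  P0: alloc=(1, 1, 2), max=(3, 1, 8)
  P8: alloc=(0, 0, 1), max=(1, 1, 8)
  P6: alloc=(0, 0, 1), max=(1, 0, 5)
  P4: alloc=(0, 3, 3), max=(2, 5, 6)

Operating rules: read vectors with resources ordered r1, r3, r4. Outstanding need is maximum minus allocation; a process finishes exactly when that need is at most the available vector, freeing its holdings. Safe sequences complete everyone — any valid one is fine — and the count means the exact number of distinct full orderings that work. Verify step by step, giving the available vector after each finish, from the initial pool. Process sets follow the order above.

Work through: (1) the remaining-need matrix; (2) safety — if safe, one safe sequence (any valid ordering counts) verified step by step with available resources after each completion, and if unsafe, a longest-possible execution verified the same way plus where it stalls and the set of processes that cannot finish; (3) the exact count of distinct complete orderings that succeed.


(1) Outstanding need per process (order r1, r3, r4):
  P7: (1, 1, 3)
  P0: (2, 0, 6)
  P8: (1, 1, 7)
  P6: (1, 0, 4)
  P4: (2, 2, 3)
(2) SAFE. One safe sequence: P7, P6, P0, P4, P8.
Key observation: the first exact fit in this order is P7 — it needs (1, 1, 3) with (2, 1, 3) free, meeting a requested resource to the last unit.
Walking it through:
  pool = (2, 1, 3)
  P7 needs (1, 1, 3) <= (2, 1, 3) -> finishes; pool += (0, 0, 2) = (2, 1, 5)
  P6 needs (1, 0, 4) <= (2, 1, 5) -> finishes; pool += (0, 0, 1) = (2, 1, 6)
  P0 needs (2, 0, 6) <= (2, 1, 6) -> finishes; pool += (1, 1, 2) = (3, 2, 8)
  P4 needs (2, 2, 3) <= (3, 2, 8) -> finishes; pool += (0, 3, 3) = (3, 5, 11)
  P8 needs (1, 1, 7) <= (3, 5, 11) -> finishes; pool += (0, 0, 1) = (3, 5, 12)
(3) Precisely 2 of the possible complete orderings are safe sequences.


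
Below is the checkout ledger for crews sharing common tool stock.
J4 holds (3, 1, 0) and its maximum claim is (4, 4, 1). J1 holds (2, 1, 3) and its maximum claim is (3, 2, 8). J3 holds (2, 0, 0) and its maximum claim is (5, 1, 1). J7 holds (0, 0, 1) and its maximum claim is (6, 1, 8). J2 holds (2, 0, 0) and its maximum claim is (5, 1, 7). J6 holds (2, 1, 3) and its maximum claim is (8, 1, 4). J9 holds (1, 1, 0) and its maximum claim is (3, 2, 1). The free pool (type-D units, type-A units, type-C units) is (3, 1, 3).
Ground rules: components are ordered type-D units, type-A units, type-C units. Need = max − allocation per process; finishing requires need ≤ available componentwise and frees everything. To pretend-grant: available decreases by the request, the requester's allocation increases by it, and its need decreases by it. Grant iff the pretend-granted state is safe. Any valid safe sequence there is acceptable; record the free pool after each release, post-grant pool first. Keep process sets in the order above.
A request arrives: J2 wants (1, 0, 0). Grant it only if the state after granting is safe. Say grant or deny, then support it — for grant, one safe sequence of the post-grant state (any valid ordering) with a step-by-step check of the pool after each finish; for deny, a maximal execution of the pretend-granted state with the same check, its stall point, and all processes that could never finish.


DENY: after the grant no complete ordering would exist.
Key observation: after J9, J3 the pool peaks at (5, 2, 3), and each blocked process is short somewhere: J4 on type-A units; J1 on type-C units; J7 on type-D units, type-C units; J2 on type-C units; J6 on type-D units.
On the post-grant state, J9, J3 is a maximal run — nothing extends it. Verifying each step:
  pool = (2, 1, 3)
  J9 needs (2, 1, 1) <= (2, 1, 3) -> finishes; pool += (1, 1, 0) = (3, 2, 3)
  J3 needs (3, 1, 1) <= (3, 2, 3) -> finishes; pool += (2, 0, 0) = (5, 2, 3)
  J4 cannot run: need (1, 3, 1) vs free (5, 2, 3) (insufficient type-A units)
  J1 cannot run: need (1, 1, 5) vs free (5, 2, 3) (insufficient type-C units)
  J7 cannot run: need (6, 1, 7) vs free (5, 2, 3) (insufficient type-D units and type-C units)
  J2 cannot run: need (2, 1, 7) vs free (5, 2, 3) (insufficient type-C units)
  J6 cannot run: need (6, 0, 1) vs free (5, 2, 3) (insufficient type-D units)
Post-grant, the permanently blocked set is J4, J1, J7, J2 and J6.


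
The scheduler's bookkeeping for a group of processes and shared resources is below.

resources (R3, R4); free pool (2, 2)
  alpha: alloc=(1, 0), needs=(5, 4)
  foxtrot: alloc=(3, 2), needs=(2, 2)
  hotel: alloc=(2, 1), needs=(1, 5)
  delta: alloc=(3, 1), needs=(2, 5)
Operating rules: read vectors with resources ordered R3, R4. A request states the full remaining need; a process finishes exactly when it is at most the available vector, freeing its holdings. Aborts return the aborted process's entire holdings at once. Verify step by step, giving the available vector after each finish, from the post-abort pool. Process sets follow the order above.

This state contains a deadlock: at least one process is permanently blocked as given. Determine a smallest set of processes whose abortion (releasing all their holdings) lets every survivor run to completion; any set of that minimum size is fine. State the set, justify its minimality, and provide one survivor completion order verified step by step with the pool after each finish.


The answer: abort delta.
Key observation: the deadlocked hotel becomes finishable only because delta released (3, 1); it completes at step 3 below.
No smaller set exists: with zero aborts the deadlock remains.
The survivors complete as foxtrot, alpha, hotel. Step-by-step check (starting from the post-abort pool):
  pool = (5, 3)
  run foxtrot (needs (2, 2), free (5, 3)); after release of (3, 2) the pool is (8, 5)
  run alpha (needs (5, 4), free (8, 5)); after release of (1, 0) the pool is (9, 5)
  run hotel (needs (1, 5), free (9, 5)); after release of (2, 1) the pool is (11, 6)


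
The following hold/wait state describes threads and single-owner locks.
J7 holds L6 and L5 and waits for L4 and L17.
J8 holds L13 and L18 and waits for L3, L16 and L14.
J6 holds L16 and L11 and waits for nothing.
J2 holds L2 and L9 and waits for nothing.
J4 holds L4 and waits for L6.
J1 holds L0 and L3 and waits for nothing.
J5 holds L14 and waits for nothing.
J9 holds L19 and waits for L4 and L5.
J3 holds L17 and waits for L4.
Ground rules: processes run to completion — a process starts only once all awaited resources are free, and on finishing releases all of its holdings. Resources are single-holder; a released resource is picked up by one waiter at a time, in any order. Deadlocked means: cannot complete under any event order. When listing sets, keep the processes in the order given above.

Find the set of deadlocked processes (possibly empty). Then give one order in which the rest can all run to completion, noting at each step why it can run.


Deadlocked: J7, J4, J9 and J3.
Key observation: the knot is the closed ring of waits J7 -> J4 -> J7; J3 is caught in further circular waits and J9 waits into the deadlock from upstream.
A valid finishing order for the others: J2, J6, J5, J1, J8.
Check, step by step:
  run J2 (it waits on nothing); releases L2 and L9
  run J6 (it waits on nothing); releases L16 and L11
  run J5 (it waits on nothing); releases L14
  run J1 (it waits on nothing); releases L0 and L3
  J8: everything it awaited (L3, L16 and L14) is free; runs, freeing L13 and L18


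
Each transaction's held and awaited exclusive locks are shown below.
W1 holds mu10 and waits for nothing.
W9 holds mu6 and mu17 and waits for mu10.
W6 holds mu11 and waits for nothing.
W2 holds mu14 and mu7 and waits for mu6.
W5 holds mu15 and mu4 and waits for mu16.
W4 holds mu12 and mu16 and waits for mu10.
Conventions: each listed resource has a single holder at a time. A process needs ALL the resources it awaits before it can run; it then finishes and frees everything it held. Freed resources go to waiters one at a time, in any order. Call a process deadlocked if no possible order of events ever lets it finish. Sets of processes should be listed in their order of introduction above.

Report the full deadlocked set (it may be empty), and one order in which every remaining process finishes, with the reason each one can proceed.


The deadlocked set is empty.
Key observation: no waiting chain loops back on itself — every chain ends at a process that waits on nothing, so everyone eventually runs.
A valid finishing order for the others: W1, W4, W5, W9, W2, W6.
Step-by-step check:
  run W1 (it waits on nothing); releases mu10
  run W4 (all its waits — mu10 — are resolved); releases mu12 and mu16
  run W5 (all its waits — mu16 — are resolved); releases mu15 and mu4
  run W9 (all its waits — mu10 — are resolved); releases mu6 and mu17
  run W2 (all its waits — mu6 — are resolved); releases mu14 and mu7
  run W6 (it waits on nothing); releases mu11


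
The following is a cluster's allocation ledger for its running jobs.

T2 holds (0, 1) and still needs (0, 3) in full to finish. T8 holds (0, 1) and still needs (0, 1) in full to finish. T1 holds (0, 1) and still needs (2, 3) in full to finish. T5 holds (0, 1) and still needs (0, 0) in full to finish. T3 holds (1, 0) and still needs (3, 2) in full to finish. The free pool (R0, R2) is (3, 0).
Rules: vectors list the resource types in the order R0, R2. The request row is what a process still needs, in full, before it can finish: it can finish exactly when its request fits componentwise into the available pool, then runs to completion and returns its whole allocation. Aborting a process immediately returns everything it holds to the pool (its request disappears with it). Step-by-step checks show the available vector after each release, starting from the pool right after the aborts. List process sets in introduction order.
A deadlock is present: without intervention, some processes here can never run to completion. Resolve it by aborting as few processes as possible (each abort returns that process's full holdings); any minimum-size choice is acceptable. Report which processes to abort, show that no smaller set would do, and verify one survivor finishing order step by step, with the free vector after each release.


Minimum abort set: T1.
Key observation: before aborting T1, T2 was permanently blocked — no order could ever run it; afterwards it completes at step 4.
Minimality: the empty abort set fails — the state is deadlocked as it stands.
Survivors finish in the order: T5, T8, T3, T2. Verifying each step (pool after the aborts first):
  pool = (3, 1)
  run T5 (needs (0, 0), free (3, 1)); after release of (0, 1) the pool is (3, 2)
  run T8 (needs (0, 1), free (3, 2)); after release of (0, 1) the pool is (3, 3)
  run T3 (needs (3, 2), free (3, 3)); after release of (1, 0) the pool is (4, 3)
  run T2 (needs (0, 3), free (4, 3)); after release of (0, 1) the pool is (4, 4)


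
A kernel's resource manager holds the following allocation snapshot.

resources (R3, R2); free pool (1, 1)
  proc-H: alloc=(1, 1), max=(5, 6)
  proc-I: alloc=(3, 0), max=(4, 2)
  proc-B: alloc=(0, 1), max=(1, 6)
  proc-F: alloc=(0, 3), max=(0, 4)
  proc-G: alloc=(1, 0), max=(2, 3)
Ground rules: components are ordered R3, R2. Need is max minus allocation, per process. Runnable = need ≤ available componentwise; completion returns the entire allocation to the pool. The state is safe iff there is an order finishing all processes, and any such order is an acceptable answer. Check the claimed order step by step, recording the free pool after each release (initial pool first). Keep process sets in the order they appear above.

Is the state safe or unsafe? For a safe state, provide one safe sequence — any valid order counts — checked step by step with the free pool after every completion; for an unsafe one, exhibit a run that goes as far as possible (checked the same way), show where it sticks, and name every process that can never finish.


The state is UNSAFE.
Key observation: no order helps: past proc-F, proc-G, proc-I, the free pool tops out at (5, 4), below what each blocked process needs in R2.
Going as far as possible: proc-F, proc-G, proc-I; after that, nothing fits. Check, step by step:
  pool = (1, 1)
  run proc-F (needs (0, 1), free (1, 1)); after release of (0, 3) the pool is (1, 4)
  run proc-G (needs (1, 3), free (1, 4)); after release of (1, 0) the pool is (2, 4)
  run proc-I (needs (1, 2), free (2, 4)); after release of (3, 0) the pool is (5, 4)
  proc-H still needs (4, 5) but only (5, 4) is free — short on R2
  proc-B still needs (1, 5) but only (5, 4) is free — short on R2
Permanently blocked: proc-H and proc-B.


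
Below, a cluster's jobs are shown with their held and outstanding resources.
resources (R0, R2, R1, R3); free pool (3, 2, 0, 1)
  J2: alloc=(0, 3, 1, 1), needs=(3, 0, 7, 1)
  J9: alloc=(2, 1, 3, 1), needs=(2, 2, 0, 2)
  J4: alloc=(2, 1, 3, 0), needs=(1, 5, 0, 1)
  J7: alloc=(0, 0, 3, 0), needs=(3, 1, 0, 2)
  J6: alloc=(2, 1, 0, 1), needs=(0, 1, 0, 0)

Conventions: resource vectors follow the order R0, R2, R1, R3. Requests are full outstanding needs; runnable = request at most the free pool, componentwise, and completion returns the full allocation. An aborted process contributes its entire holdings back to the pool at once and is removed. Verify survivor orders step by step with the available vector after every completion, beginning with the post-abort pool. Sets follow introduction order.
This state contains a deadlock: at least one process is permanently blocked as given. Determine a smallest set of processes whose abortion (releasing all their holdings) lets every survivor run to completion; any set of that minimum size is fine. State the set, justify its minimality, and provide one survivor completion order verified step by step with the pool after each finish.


The answer: abort J4.
Key observation: aborting J4 returns (2, 1, 3, 0), and J2 — hopeless before — runs at step 4 with the returned capacity in the pool.
No smaller set exists: with zero aborts the deadlock remains.
The survivors complete as J6, J7, J9, J2. Step-by-step check (starting from the post-abort pool):
  pool = (5, 3, 3, 1)
  J6: need (0, 1, 0, 0) fits (5, 3, 3, 1); releases (2, 1, 0, 1), pool now (7, 4, 3, 2)
  J7: need (3, 1, 0, 2) fits (7, 4, 3, 2); releases (0, 0, 3, 0), pool now (7, 4, 6, 2)
  J9: need (2, 2, 0, 2) fits (7, 4, 6, 2); releases (2, 1, 3, 1), pool now (9, 5, 9, 3)
  J2: need (3, 0, 7, 1) fits (9, 5, 9, 3); releases (0, 3, 1, 1), pool now (9, 8, 10, 4)


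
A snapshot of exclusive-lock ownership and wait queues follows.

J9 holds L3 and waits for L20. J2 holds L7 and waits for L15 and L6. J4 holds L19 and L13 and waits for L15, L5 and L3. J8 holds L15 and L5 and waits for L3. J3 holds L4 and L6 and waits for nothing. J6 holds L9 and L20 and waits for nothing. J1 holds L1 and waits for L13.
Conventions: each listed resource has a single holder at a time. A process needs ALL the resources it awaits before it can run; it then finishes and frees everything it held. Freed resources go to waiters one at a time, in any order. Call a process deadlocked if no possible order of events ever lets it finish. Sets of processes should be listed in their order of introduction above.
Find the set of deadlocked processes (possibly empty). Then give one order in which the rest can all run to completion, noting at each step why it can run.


No process is deadlocked.
Key observation: the wait graph is acyclic; completion cascades from the unblocked processes through everyone else.
The rest can finish in the order J6, J9, J3, J8, J4, J1, J2.
Verifying each step:
  J6 waits on nothing -> runs at once and releases L9 and L20
  J9 waits on L20 — all released -> runs and releases L3
  J3 waits on nothing -> runs at once and releases L4 and L6
  J8 waits on L3 — all released -> runs and releases L15 and L5
  J4 waits on L15, L5 and L3 — all released -> runs and releases L19 and L13
  J1 waits on L13 — all released -> runs and releases L1
  J2 waits on L15 and L6 — all released -> runs and releases L7


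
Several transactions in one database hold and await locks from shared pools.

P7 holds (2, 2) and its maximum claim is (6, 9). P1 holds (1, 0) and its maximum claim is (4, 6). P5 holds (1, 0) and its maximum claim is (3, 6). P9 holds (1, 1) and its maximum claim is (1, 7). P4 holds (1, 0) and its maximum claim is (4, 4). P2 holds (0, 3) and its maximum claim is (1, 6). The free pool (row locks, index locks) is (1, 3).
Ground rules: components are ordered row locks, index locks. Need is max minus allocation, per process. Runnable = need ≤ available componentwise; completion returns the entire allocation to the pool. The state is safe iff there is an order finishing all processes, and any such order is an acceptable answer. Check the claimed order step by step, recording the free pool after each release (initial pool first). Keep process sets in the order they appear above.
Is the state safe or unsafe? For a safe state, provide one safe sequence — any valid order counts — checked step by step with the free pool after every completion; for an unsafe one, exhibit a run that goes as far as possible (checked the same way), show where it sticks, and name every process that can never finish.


SAFE. One safe sequence: P2, P9, P5, P1, P4, P7.
Key observation: the first exact fit in this order is P2 — it needs (1, 3) with (1, 3) free, meeting a requested resource to the last unit.
Verifying each step:
  pool = (1, 3)
  P2: need (1, 3) fits (1, 3); releases (0, 3), pool now (1, 6)
  P9: need (0, 6) fits (1, 6); releases (1, 1), pool now (2, 7)
  P5: need (2, 6) fits (2, 7); releases (1, 0), pool now (3, 7)
  P1: need (3, 6) fits (3, 7); releases (1, 0), pool now (4, 7)
  P4: need (3, 4) fits (4, 7); releases (1, 0), pool now (5, 7)
  P7: need (4, 7) fits (5, 7); releases (2, 2), pool now (7, 9)


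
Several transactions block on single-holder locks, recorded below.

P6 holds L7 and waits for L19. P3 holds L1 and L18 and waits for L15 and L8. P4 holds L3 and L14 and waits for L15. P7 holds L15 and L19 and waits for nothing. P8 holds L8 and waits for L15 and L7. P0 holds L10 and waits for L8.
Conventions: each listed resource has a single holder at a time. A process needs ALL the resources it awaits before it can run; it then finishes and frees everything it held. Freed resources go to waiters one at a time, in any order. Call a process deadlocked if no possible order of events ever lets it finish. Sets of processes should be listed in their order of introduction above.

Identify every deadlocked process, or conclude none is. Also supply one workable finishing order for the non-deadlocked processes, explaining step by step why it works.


The deadlocked set is empty.
Key observation: all waits point, directly or indirectly, at processes that can finish, so nothing is permanently blocked.
A valid finishing order for the others: P7, P6, P8, P0, P3, P4.
Check, step by step:
  P7: no waits; runs immediately, freeing L15 and L19
  run P6 (all its waits — L19 — are resolved); releases L7
  run P8 (all its waits — L15 and L7 — are resolved); releases L8
  run P0 (all its waits — L8 — are resolved); releases L10
  run P3 (all its waits — L15 and L8 — are resolved); releases L1 and L18
  run P4 (all its waits — L15 — are resolved); releases L3 and L14


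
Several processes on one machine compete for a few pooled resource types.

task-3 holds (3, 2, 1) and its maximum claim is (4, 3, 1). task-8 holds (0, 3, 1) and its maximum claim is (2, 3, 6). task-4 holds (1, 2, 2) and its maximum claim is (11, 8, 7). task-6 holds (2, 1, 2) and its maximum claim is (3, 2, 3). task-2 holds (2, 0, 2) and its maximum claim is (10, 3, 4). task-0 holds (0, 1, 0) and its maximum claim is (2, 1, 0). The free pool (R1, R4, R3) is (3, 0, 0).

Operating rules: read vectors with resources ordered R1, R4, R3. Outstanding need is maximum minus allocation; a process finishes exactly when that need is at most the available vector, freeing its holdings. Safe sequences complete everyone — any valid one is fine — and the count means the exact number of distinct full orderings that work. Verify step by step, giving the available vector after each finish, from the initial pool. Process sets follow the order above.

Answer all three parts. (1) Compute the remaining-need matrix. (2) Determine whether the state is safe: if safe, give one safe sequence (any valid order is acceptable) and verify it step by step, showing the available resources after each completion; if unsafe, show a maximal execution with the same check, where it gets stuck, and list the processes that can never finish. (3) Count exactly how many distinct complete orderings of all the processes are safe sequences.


(1) Outstanding need per process (order R1, R4, R3):
  task-3: (1, 1, 0)
  task-8: (2, 0, 5)
  task-4: (10, 6, 5)
  task-6: (1, 1, 1)
  task-2: (8, 3, 2)
  task-0: (2, 0, 0)
(2) SAFE — a valid safe sequence is task-0, task-3, task-6, task-2, task-8, task-4.
Key observation: at task-3 the run first touches a limit — (1, 1, 0) against (3, 1, 0), exact on a resource it actually requests.
Walking it through:
  pool = (3, 0, 0)
  run task-0 (needs (2, 0, 0), free (3, 0, 0)); after release of (0, 1, 0) the pool is (3, 1, 0)
  run task-3 (needs (1, 1, 0), free (3, 1, 0)); after release of (3, 2, 1) the pool is (6, 3, 1)
  run task-6 (needs (1, 1, 1), free (6, 3, 1)); after release of (2, 1, 2) the pool is (8, 4, 3)
  run task-2 (needs (8, 3, 2), free (8, 4, 3)); after release of (2, 0, 2) the pool is (10, 4, 5)
  run task-8 (needs (2, 0, 5), free (10, 4, 5)); after release of (0, 3, 1) the pool is (10, 7, 6)
  run task-4 (needs (10, 6, 5), free (10, 7, 6)); after release of (1, 2, 2) the pool is (11, 9, 8)
(3) The exact count: 1 of the possible complete orderings is a safe sequence.
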